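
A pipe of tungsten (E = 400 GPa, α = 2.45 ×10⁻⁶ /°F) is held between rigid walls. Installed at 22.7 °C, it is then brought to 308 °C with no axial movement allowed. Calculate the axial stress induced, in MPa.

α = 2.45×10⁻⁶/°F × 9/5 = 4.41×10⁻⁶/K.
ΔT = 285.3 K. Constrained thermal stress σ = E·α·ΔT = 400.0×10³ MPa × 4.41×10⁻⁶ × 285.3 = 503 MPa (compressive).

503 MPa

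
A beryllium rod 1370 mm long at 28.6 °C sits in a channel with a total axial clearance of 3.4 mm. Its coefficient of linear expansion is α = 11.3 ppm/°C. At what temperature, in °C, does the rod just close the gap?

α·L₀·ΔT = 3.4 mm ⇒ ΔT = 3.4 / (11.3×10⁻⁶ × 1370.0) = 219.6 K.
T = 28.6 + 219.6 = 248.2 °C.

248 °C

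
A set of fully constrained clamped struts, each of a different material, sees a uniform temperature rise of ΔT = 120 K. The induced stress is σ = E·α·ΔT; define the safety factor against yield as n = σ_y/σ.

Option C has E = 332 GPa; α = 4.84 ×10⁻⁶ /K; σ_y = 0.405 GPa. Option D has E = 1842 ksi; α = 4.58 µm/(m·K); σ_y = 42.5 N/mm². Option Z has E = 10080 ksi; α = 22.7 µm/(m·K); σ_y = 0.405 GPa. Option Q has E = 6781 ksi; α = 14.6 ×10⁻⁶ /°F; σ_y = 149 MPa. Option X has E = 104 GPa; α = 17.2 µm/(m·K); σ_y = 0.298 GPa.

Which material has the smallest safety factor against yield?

Per material, after unit conversion:
  option C: E = 332.0, α = 4.84, σ_y = 405.0 → σ = 193 MPa, n = 2.10
  option D: E = 12.70, α = 4.58, σ_y = 42.50 → σ = 6.98 MPa, n = 6.09
  option Z: E = 69.50, α = 22.7, σ_y = 405.0 → σ = 189 MPa, n = 2.14
  option Q: E = 46.75, α = 26.3, σ_y = 149.0 → σ = 147 MPa, n = 1.01
  option X: E = 104.0, α = 17.2, σ_y = 298.0 → σ = 215 MPa, n = 1.39
Smallest n: option Q with n = 1.01.

option Q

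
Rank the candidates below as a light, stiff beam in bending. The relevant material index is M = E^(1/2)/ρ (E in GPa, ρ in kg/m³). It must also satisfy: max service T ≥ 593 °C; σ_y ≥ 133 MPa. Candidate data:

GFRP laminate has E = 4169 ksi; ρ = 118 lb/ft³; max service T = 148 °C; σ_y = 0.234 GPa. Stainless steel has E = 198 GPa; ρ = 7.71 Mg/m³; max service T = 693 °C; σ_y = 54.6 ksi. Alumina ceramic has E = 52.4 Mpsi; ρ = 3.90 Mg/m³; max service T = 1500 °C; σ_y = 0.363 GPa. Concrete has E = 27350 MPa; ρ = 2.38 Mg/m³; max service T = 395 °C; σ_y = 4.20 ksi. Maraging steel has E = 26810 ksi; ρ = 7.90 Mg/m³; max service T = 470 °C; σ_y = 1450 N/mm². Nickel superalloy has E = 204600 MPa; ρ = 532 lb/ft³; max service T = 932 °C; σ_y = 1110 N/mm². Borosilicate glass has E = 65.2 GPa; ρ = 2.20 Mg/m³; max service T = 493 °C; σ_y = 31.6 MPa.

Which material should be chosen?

Screen on constraints: max service T ≥ 593 °C; σ_y ≥ 133 MPa. Survivors: stainless steel, alumina ceramic, nickel superalloy.
After converting to SI:
  stainless steel: E = 198.0 GPa, ρ = 7710 kg/m³
  alumina ceramic: E = 361.3 GPa, ρ = 3900 kg/m³
  nickel superalloy: E = 204.6 GPa, ρ = 8522 kg/m³
  alumina ceramic: M = 4.87×10⁻³
  stainless steel: M = 1.83×10⁻³
  nickel superalloy: M = 1.68×10⁻³
Alumina ceramic has the largest M.

alumina ceramic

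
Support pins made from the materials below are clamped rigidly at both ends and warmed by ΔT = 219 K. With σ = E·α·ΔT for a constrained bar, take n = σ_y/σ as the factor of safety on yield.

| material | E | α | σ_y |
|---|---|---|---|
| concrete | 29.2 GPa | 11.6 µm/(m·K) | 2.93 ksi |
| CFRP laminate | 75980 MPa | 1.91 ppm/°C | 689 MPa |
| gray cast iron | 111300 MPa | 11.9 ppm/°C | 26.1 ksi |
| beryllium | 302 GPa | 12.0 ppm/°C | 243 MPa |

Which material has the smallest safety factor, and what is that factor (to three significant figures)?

In consistent units (E in GPa, α in ×10⁻⁶/K, σ_y in MPa):
  concrete: E = 29.20, α = 11.6, σ_y = 20.20 → σ = 74.2 MPa, n = 0.272
  CFRP laminate: E = 75.98, α = 1.91, σ_y = 689.0 → σ = 31.8 MPa, n = 21.7
  gray cast iron: E = 111.3, α = 11.9, σ_y = 180.0 → σ = 290 MPa, n = 0.620
  beryllium: E = 302.0, α = 12.0, σ_y = 243.0 → σ = 794 MPa, n = 0.306
Concrete has the lowest safety factor, n = 0.272.

concrete, n = 0.272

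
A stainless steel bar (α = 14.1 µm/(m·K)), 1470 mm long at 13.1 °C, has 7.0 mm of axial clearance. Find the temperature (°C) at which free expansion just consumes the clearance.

α·L₀·ΔT = 7.0 mm ⇒ ΔT = 7.0 / (14.1×10⁻⁶ × 1470.0) = 337.7 K.
T = 13.1 + 337.7 = 350.8 °C.

351 °C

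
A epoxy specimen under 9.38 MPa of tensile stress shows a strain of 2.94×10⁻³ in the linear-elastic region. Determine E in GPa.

3.19 GPa

E = σ/ε = 9.38 MPa / 2.94×10⁻³ = 3190 MPa = 3.19 GPa.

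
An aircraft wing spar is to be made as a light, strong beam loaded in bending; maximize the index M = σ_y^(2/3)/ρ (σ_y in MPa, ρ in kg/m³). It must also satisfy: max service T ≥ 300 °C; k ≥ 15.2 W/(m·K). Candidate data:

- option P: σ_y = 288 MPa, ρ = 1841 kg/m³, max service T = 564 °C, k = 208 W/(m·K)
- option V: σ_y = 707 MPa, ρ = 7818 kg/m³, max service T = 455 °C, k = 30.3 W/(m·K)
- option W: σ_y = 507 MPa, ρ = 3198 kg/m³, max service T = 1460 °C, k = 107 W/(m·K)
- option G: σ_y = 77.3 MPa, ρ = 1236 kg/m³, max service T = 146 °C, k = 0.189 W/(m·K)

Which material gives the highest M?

Screen on constraints: max service T ≥ 300 °C; k ≥ 15.2 W/(m·K). Survivors: option P, option V, option W.
Per-candidate index values:
  option P: M = 23.7×10⁻³
  option W: M = 19.9×10⁻³
  option V: M = 10.2×10⁻³
Option P has the largest M.

option P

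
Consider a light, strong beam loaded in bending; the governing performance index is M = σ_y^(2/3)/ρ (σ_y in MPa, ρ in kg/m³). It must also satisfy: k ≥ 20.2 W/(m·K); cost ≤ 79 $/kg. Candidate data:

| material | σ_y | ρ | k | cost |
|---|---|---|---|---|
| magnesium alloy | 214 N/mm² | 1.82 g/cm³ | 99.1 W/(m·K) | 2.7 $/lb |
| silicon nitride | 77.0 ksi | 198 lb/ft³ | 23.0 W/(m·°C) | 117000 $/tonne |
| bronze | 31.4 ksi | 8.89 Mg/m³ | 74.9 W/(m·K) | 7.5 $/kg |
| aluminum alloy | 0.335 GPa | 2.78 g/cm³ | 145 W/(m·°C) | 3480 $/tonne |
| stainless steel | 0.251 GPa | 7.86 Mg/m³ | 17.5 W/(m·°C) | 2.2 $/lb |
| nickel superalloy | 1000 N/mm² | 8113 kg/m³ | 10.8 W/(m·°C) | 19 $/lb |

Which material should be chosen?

magnesium alloy

Screen on constraints: k ≥ 20.2 W/(m·K); cost ≤ 79 $/kg. Survivors: magnesium alloy, bronze, aluminum alloy.
Normalizing units and computing the index:
  magnesium alloy: σ_y = 214.0 MPa, ρ = 1820 kg/m³
  bronze: σ_y = 216.5 MPa, ρ = 8890 kg/m³
  aluminum alloy: σ_y = 335.0 MPa, ρ = 2780 kg/m³
  magnesium alloy: M = 19.7×10⁻³
  aluminum alloy: M = 17.4×10⁻³
  bronze: M = 4.06×10⁻³
Magnesium alloy ranks first.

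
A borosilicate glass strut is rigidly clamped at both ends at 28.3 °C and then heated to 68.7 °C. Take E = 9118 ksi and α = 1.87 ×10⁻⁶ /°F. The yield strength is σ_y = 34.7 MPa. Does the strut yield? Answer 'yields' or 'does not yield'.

E = 9118 ksi = 62.87 GPa.
α = 1.87×10⁻⁶/°F × 9/5 = 3.37×10⁻⁶/K.
ΔT = 40.40 K. Constrained thermal stress σ = E·α·ΔT = 62.87×10³ MPa × 3.37×10⁻⁶ × 40.40 = 8.55 MPa (compressive).
Compare to σ_y = 34.7 MPa: σ < σ_y, so it does not yield.

does not yield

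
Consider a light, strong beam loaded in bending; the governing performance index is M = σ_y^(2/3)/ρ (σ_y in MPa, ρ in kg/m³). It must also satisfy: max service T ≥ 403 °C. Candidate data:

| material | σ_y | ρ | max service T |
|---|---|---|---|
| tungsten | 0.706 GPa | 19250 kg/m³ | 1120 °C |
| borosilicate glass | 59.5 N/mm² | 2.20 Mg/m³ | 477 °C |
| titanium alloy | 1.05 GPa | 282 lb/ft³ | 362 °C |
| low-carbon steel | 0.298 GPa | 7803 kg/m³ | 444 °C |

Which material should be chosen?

borosilicate glass

Screen on constraints: max service T ≥ 403 °C. Survivors: tungsten, borosilicate glass, low-carbon steel.
Convert each candidate to consistent units, then evaluate M:
  tungsten: σ_y = 706.0 MPa, ρ = 19250 kg/m³
  borosilicate glass: σ_y = 59.50 MPa, ρ = 2200 kg/m³
  low-carbon steel: σ_y = 298.0 MPa, ρ = 7803 kg/m³
  borosilicate glass: M = 6.93×10⁻³
  low-carbon steel: M = 5.72×10⁻³
  tungsten: M = 4.12×10⁻³
The maximum is for borosilicate glass.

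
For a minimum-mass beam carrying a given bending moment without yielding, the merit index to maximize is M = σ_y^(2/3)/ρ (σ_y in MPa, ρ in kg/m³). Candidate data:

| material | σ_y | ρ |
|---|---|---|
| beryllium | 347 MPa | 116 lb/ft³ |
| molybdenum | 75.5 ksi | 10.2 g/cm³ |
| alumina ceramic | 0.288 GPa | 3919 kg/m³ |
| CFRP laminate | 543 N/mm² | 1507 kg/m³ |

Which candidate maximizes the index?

Normalizing units and computing the index:
  beryllium: σ_y = 347.0 MPa, ρ = 1858 kg/m³
  molybdenum: σ_y = 520.6 MPa, ρ = 10200 kg/m³
  alumina ceramic: σ_y = 288.0 MPa, ρ = 3919 kg/m³
  CFRP laminate: σ_y = 543.0 MPa, ρ = 1507 kg/m³
  CFRP laminate: M = 44.2×10⁻³
  beryllium: M = 26.6×10⁻³
  alumina ceramic: M = 11.1×10⁻³
  molybdenum: M = 6.34×10⁻³
Highest index: CFRP laminate.

CFRP laminate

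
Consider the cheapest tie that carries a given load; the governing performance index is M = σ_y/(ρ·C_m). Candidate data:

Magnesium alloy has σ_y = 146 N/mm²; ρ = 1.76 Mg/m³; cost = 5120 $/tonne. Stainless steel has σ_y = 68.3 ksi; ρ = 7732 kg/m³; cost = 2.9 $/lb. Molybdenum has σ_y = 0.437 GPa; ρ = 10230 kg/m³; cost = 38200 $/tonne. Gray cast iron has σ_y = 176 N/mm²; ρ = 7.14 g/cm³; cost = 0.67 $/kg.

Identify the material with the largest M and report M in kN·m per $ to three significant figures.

gray cast iron, M = 36.8 kN·m per $

After converting to SI:
  magnesium alloy: σ_y = 146.0 MPa, ρ = 1760 kg/m³, cost = 5.120 $/kg
  stainless steel: σ_y = 470.9 MPa, ρ = 7732 kg/m³, cost = 6.393 $/kg
  molybdenum: σ_y = 437.0 MPa, ρ = 10230 kg/m³, cost = 38.20 $/kg
  gray cast iron: σ_y = 176.0 MPa, ρ = 7140 kg/m³, cost = 0.6700 $/kg
  gray cast iron: M = 36.8 kN·m per $
  magnesium alloy: M = 16.2 kN·m per $
  stainless steel: M = 9.53 kN·m per $
  molybdenum: M = 1.12 kN·m per $
Gray cast iron ranks first.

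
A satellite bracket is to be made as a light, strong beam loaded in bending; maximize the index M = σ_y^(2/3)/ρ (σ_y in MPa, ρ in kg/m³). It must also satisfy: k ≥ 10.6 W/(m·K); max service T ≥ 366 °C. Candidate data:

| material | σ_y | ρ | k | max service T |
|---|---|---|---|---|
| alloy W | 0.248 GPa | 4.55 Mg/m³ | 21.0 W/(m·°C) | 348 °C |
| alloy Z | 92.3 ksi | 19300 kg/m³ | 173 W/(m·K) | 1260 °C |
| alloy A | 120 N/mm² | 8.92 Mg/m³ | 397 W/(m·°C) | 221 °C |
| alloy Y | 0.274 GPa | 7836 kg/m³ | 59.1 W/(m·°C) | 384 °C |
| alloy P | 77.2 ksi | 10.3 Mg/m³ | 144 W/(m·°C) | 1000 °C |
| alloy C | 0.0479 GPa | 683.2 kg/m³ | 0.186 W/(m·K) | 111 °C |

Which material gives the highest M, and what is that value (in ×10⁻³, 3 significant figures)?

alloy P, M = 6.38×10⁻³

Screen on constraints: k ≥ 10.6 W/(m·K); max service T ≥ 366 °C. Survivors: alloy Z, alloy Y, alloy P.
In SI units:
  alloy Z: σ_y = 636.4 MPa, ρ = 19300 kg/m³
  alloy Y: σ_y = 274.0 MPa, ρ = 7836 kg/m³
  alloy P: σ_y = 532.3 MPa, ρ = 10300 kg/m³
  alloy P: M = 6.38×10⁻³
  alloy Y: M = 5.38×10⁻³
  alloy Z: M = 3.83×10⁻³
The maximum is for alloy P.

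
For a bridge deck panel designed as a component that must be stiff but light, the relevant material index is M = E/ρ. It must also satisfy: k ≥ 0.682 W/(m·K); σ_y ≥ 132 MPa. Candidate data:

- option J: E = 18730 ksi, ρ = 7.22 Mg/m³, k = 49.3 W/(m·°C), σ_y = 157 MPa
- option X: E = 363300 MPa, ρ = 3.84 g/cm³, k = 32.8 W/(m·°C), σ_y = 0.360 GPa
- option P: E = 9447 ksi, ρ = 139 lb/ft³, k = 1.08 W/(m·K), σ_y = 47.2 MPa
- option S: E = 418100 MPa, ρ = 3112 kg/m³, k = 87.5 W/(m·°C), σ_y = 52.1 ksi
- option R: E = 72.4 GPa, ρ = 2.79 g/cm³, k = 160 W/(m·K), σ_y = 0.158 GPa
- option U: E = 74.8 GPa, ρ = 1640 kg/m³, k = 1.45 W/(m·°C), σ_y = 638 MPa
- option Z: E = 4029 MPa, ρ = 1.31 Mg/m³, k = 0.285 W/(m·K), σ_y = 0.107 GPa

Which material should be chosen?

Screen on constraints: k ≥ 0.682 W/(m·K); σ_y ≥ 132 MPa. Survivors: option J, option X, option S, option R, option U.
Putting every candidate on a common basis:
  option J: E = 129.1 GPa, ρ = 7220 kg/m³
  option X: E = 363.3 GPa, ρ = 3840 kg/m³
  option S: E = 418.1 GPa, ρ = 3112 kg/m³
  option R: E = 72.40 GPa, ρ = 2790 kg/m³
  option U: E = 74.80 GPa, ρ = 1640 kg/m³
  option S: M = 134 MN·m/kg
  option X: M = 94.6 MN·m/kg
  option U: M = 45.6 MN·m/kg
  option R: M = 25.9 MN·m/kg
  option J: M = 17.9 MN·m/kg
Option S has the largest M.

option S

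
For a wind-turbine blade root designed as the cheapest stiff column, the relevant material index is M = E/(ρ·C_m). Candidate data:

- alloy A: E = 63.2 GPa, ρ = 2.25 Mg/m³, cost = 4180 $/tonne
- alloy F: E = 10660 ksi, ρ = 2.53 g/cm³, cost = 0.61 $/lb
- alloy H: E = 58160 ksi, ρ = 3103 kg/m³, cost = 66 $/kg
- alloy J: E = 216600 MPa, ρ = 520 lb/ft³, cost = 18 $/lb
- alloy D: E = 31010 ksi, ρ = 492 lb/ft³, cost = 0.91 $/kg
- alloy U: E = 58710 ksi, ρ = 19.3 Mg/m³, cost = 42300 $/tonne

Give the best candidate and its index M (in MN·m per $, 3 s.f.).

Normalizing units and computing the index:
  alloy A: E = 63.20 GPa, ρ = 2250 kg/m³, cost = 4.180 $/kg
  alloy F: E = 73.50 GPa, ρ = 2530 kg/m³, cost = 1.345 $/kg
  alloy H: E = 401.0 GPa, ρ = 3103 kg/m³, cost = 66.00 $/kg
  alloy J: E = 216.6 GPa, ρ = 8330 kg/m³, cost = 39.68 $/kg
  alloy D: E = 213.8 GPa, ρ = 7881 kg/m³, cost = 0.9100 $/kg
  alloy U: E = 404.8 GPa, ρ = 19300 kg/m³, cost = 42.30 $/kg
  alloy D: M = 29.8 MN·m per $
  alloy F: M = 21.6 MN·m per $
  alloy A: M = 6.72 MN·m per $
  alloy H: M = 1.96 MN·m per $
  alloy J: M = 0.655 MN·m per $
  alloy U: M = 0.496 MN·m per $
Highest index: alloy D.

alloy D, M = 29.8 MN·m per $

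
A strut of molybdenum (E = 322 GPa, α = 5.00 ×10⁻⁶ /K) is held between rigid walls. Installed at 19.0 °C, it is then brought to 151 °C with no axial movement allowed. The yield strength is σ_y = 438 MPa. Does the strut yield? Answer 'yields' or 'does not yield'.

ΔT = 132.0 K. Constrained thermal stress σ = E·α·ΔT = 322.0×10³ MPa × 5.00×10⁻⁶ × 132.0 = 213 MPa (compressive).
Compare to σ_y = 438 MPa: σ < σ_y, so it does not yield.

does not yield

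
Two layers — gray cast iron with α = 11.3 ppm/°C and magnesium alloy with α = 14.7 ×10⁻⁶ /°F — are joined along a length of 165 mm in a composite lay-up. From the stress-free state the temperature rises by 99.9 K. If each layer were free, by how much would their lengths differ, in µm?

magnesium alloy: α = 14.7×10⁻⁶/°F × 9/5 = 26.5×10⁻⁶/K.
Δα = |11.3 − 26.5|×10⁻⁶/K = 15.2×10⁻⁶/K.
ΔL_mismatch = Δα·L·ΔT = 15.2×10⁻⁶ × 165.0 mm × 99.9 K = 250 µm.

250 µm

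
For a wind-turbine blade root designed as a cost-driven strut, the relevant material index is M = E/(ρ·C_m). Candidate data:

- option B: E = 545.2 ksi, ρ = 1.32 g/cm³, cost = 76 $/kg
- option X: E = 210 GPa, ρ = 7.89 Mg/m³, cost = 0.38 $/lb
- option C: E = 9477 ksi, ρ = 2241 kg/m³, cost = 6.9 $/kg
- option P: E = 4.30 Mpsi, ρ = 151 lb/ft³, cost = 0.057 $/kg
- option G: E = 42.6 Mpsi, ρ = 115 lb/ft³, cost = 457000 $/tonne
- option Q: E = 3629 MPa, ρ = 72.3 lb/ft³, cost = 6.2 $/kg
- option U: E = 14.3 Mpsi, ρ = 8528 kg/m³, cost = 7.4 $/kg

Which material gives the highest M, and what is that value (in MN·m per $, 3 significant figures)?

option P, M = 215 MN·m per $

Convert each candidate to consistent units, then evaluate M:
  option B: E = 3.759 GPa, ρ = 1320 kg/m³, cost = 76.00 $/kg
  option X: E = 210.0 GPa, ρ = 7890 kg/m³, cost = 0.8377 $/kg
  option C: E = 65.34 GPa, ρ = 2241 kg/m³, cost = 6.900 $/kg
  option P: E = 29.65 GPa, ρ = 2419 kg/m³, cost = 0.05700 $/kg
  option G: E = 293.7 GPa, ρ = 1842 kg/m³, cost = 457.0 $/kg
  option Q: E = 3.629 GPa, ρ = 1158 kg/m³, cost = 6.200 $/kg
  option U: E = 98.60 GPa, ρ = 8528 kg/m³, cost = 7.400 $/kg
  option P: M = 215 MN·m per $
  option X: M = 31.8 MN·m per $
  option C: M = 4.23 MN·m per $
  option U: M = 1.56 MN·m per $
  option Q: M = 0.505 MN·m per $
  option G: M = 0.349 MN·m per $
  option B: M = 0.0375 MN·m per $
Option P has the largest M.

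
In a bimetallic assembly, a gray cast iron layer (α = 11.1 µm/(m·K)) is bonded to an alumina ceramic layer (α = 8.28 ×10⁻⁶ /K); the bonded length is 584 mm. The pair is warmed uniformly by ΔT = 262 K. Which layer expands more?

gray cast iron

α(gray cast iron) = 11.1×10⁻⁶/K vs α(alumina ceramic) = 8.28×10⁻⁶/K.
Higher α expands more for the same ΔT: gray cast iron.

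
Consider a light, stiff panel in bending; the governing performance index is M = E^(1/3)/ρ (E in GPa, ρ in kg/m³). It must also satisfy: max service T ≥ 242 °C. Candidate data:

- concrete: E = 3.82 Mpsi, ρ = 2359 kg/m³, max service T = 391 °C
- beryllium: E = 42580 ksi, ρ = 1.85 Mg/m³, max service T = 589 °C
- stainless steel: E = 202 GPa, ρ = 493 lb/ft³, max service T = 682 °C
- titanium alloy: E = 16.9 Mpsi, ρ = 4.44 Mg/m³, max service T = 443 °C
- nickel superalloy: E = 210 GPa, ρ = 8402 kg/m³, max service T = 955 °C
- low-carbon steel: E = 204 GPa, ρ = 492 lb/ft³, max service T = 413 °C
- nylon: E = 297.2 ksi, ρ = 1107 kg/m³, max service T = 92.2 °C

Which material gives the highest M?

Screen on constraints: max service T ≥ 242 °C. Survivors: concrete, beryllium, stainless steel, titanium alloy, nickel superalloy, low-carbon steel.
Convert each candidate to consistent units, then evaluate M:
  concrete: E = 26.34 GPa, ρ = 2359 kg/m³
  beryllium: E = 293.6 GPa, ρ = 1850 kg/m³
  stainless steel: E = 202.0 GPa, ρ = 7897 kg/m³
  titanium alloy: E = 116.5 GPa, ρ = 4440 kg/m³
  nickel superalloy: E = 210.0 GPa, ρ = 8402 kg/m³
  low-carbon steel: E = 204.0 GPa, ρ = 7881 kg/m³
  beryllium: M = 3.59×10⁻³
  concrete: M = 1.26×10⁻³
  titanium alloy: M = 1.10×10⁻³
  low-carbon steel: M = 0.747×10⁻³
  stainless steel: M = 0.743×10⁻³
  nickel superalloy: M = 0.707×10⁻³
The maximum is for beryllium.

beryllium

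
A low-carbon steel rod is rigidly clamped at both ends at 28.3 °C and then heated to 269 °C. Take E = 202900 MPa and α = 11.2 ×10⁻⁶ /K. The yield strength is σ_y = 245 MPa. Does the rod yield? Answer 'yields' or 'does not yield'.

E = 202900 MPa = 202.9 GPa.
ΔT = 240.7 K. Constrained thermal stress σ = E·α·ΔT = 202.9×10³ MPa × 11.2×10⁻⁶ × 240.7 = 547 MPa (compressive).
Compare to σ_y = 245 MPa: σ ≥ σ_y, so it yields.

yields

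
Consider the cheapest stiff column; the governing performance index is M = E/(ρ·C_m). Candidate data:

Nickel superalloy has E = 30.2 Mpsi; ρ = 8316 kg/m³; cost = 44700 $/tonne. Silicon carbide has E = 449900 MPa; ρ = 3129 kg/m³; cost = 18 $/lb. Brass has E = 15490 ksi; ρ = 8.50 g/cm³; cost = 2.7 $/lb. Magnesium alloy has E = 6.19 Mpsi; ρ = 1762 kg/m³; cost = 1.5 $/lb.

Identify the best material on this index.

magnesium alloy

After converting to SI:
  nickel superalloy: E = 208.2 GPa, ρ = 8316 kg/m³, cost = 44.70 $/kg
  silicon carbide: E = 449.9 GPa, ρ = 3129 kg/m³, cost = 39.68 $/kg
  brass: E = 106.8 GPa, ρ = 8500 kg/m³, cost = 5.952 $/kg
  magnesium alloy: E = 42.68 GPa, ρ = 1762 kg/m³, cost = 3.307 $/kg
  magnesium alloy: M = 7.32 MN·m per $
  silicon carbide: M = 3.62 MN·m per $
  brass: M = 2.11 MN·m per $
  nickel superalloy: M = 0.560 MN·m per $
Magnesium alloy has the largest M.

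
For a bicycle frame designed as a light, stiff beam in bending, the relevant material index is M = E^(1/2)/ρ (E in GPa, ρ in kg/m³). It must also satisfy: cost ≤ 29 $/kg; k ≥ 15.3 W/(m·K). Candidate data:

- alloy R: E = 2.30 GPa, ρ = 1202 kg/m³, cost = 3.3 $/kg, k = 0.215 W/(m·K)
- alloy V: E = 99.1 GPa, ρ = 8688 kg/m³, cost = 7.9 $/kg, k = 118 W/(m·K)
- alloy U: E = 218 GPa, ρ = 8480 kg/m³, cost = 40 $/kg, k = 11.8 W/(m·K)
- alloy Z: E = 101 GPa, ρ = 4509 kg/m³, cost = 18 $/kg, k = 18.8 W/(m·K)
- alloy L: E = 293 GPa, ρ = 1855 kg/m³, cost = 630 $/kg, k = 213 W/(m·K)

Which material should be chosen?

alloy Z

Screen on constraints: cost ≤ 29 $/kg; k ≥ 15.3 W/(m·K). Survivors: alloy V, alloy Z.
Per-candidate index values:
  alloy Z: M = 2.23×10⁻³
  alloy V: M = 1.15×10⁻³
Alloy Z ranks first.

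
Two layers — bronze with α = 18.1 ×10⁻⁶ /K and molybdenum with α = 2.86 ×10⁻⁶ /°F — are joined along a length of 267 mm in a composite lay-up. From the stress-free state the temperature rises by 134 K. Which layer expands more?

bronze

molybdenum: α = 2.86×10⁻⁶/°F × 9/5 = 5.15×10⁻⁶/K.
α(bronze) = 18.1×10⁻⁶/K vs α(molybdenum) = 5.15×10⁻⁶/K.
Higher α expands more for the same ΔT: bronze.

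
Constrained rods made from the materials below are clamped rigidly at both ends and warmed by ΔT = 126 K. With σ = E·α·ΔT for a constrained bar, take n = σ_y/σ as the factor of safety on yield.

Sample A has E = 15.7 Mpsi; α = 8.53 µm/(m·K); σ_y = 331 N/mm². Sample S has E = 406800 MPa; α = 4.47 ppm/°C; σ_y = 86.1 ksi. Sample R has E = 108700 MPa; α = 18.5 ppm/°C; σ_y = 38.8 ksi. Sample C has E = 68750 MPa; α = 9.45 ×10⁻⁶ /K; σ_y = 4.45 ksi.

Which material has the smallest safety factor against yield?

sample C

In consistent units (E in GPa, α in ×10⁻⁶/K, σ_y in MPa):
  sample A: E = 108.2, α = 8.53, σ_y = 331.0 → σ = 116 MPa, n = 2.85
  sample S: E = 406.8, α = 4.47, σ_y = 593.6 → σ = 229 MPa, n = 2.59
  sample R: E = 108.7, α = 18.5, σ_y = 267.5 → σ = 253 MPa, n = 1.06
  sample C: E = 68.75, α = 9.45, σ_y = 30.68 → σ = 81.9 MPa, n = 0.375
Sample C has the lowest safety factor, n = 0.375.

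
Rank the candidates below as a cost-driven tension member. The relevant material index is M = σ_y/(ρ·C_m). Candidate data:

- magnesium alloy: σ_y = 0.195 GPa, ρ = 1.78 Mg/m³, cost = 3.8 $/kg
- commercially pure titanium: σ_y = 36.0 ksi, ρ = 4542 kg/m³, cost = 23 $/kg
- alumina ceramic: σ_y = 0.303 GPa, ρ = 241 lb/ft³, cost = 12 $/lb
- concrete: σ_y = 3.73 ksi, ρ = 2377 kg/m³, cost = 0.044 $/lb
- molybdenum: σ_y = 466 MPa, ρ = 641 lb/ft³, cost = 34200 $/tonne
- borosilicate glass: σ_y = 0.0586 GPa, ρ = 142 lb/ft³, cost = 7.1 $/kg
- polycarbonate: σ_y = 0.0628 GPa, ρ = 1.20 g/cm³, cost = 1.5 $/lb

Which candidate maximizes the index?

In SI units:
  magnesium alloy: σ_y = 195.0 MPa, ρ = 1780 kg/m³, cost = 3.800 $/kg
  commercially pure titanium: σ_y = 248.2 MPa, ρ = 4542 kg/m³, cost = 23.00 $/kg
  alumina ceramic: σ_y = 303.0 MPa, ρ = 3860 kg/m³, cost = 26.46 $/kg
  concrete: σ_y = 25.72 MPa, ρ = 2377 kg/m³, cost = 0.09700 $/kg
  molybdenum: σ_y = 466.0 MPa, ρ = 10270 kg/m³, cost = 34.20 $/kg
  borosilicate glass: σ_y = 58.60 MPa, ρ = 2275 kg/m³, cost = 7.100 $/kg
  polycarbonate: σ_y = 62.80 MPa, ρ = 1200 kg/m³, cost = 3.307 $/kg
  concrete: M = 112 kN·m per $
  magnesium alloy: M = 28.8 kN·m per $
  polycarbonate: M = 15.8 kN·m per $
  borosilicate glass: M = 3.63 kN·m per $
  alumina ceramic: M = 2.97 kN·m per $
  commercially pure titanium: M = 2.38 kN·m per $
  molybdenum: M = 1.33 kN·m per $
Concrete ranks first.

concrete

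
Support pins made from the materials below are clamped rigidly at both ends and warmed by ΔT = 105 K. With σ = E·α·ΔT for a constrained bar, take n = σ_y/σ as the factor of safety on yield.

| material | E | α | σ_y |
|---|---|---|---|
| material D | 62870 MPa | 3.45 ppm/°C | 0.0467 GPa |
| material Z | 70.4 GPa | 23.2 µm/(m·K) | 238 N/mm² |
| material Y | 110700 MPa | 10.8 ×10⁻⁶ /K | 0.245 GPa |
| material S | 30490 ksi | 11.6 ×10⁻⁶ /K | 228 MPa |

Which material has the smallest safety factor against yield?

material S

In consistent units (E in GPa, α in ×10⁻⁶/K, σ_y in MPa):
  material D: E = 62.87, α = 3.45, σ_y = 46.70 → σ = 22.8 MPa, n = 2.05
  material Z: E = 70.40, α = 23.2, σ_y = 238.0 → σ = 171 MPa, n = 1.39
  material Y: E = 110.7, α = 10.8, σ_y = 245.0 → σ = 126 MPa, n = 1.95
  material S: E = 210.2, α = 11.6, σ_y = 228.0 → σ = 256 MPa, n = 0.890
The minimum is material S at n = 0.890.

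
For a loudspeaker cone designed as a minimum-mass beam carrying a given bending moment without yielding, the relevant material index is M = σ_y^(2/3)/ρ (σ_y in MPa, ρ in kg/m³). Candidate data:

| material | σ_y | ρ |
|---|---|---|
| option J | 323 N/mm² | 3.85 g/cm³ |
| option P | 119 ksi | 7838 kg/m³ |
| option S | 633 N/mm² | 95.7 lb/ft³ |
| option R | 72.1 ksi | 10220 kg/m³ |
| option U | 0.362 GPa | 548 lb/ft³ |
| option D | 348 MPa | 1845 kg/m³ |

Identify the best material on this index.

After converting to SI:
  option J: σ_y = 323.0 MPa, ρ = 3850 kg/m³
  option P: σ_y = 820.5 MPa, ρ = 7838 kg/m³
  option S: σ_y = 633.0 MPa, ρ = 1533 kg/m³
  option R: σ_y = 497.1 MPa, ρ = 10220 kg/m³
  option U: σ_y = 362.0 MPa, ρ = 8778 kg/m³
  option D: σ_y = 348.0 MPa, ρ = 1845 kg/m³
  option S: M = 48.1×10⁻³
  option D: M = 26.8×10⁻³
  option J: M = 12.2×10⁻³
  option P: M = 11.2×10⁻³
  option R: M = 6.14×10⁻³
  option U: M = 5.79×10⁻³
Highest index: option S.

option S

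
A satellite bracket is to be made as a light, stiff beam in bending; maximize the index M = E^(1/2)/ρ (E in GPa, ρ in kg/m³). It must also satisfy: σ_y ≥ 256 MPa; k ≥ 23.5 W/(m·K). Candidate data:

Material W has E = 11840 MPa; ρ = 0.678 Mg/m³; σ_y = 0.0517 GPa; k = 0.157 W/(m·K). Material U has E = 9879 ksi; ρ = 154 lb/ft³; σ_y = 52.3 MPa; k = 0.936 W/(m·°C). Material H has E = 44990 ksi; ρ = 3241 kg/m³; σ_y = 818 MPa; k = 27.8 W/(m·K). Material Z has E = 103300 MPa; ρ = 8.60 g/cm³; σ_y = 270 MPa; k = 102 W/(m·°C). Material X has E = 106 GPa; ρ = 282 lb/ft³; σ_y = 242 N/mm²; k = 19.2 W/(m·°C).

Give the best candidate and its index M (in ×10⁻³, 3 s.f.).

Screen on constraints: σ_y ≥ 256 MPa; k ≥ 23.5 W/(m·K). Survivors: material H, material Z.
In SI units:
  material H: E = 310.2 GPa, ρ = 3241 kg/m³
  material Z: E = 103.3 GPa, ρ = 8600 kg/m³
  material H: M = 5.43×10⁻³
  material Z: M = 1.18×10⁻³
Material H ranks first.

material H, M = 5.43×10⁻³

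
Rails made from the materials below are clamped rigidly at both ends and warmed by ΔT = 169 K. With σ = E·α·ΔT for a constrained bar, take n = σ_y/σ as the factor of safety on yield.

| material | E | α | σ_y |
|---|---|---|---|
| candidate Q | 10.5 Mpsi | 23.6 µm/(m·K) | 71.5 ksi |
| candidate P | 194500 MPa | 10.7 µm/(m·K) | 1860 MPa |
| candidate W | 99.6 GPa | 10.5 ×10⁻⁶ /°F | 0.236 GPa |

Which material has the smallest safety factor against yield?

Per material, after unit conversion:
  candidate Q: E = 72.39, α = 23.6, σ_y = 493.0 → σ = 289 MPa, n = 1.71
  candidate P: E = 194.5, α = 10.7, σ_y = 1860 → σ = 352 MPa, n = 5.29
  candidate W: E = 99.60, α = 18.9, σ_y = 236.0 → σ = 318 MPa, n = 0.742
The minimum is candidate W at n = 0.742.

candidate W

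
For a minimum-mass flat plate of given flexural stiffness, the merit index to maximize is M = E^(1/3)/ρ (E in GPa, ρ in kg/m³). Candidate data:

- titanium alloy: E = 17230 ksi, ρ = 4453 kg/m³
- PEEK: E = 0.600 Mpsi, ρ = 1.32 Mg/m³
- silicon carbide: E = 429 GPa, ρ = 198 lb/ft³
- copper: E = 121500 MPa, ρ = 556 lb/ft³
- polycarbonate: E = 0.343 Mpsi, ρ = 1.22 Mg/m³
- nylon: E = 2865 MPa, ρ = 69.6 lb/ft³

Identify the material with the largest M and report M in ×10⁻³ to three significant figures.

In SI units:
  titanium alloy: E = 118.8 GPa, ρ = 4453 kg/m³
  PEEK: E = 4.137 GPa, ρ = 1320 kg/m³
  silicon carbide: E = 429.0 GPa, ρ = 3172 kg/m³
  copper: E = 121.5 GPa, ρ = 8906 kg/m³
  polycarbonate: E = 2.365 GPa, ρ = 1220 kg/m³
  nylon: E = 2.865 GPa, ρ = 1115 kg/m³
  silicon carbide: M = 2.38×10⁻³
  nylon: M = 1.27×10⁻³
  PEEK: M = 1.22×10⁻³
  titanium alloy: M = 1.10×10⁻³
  polycarbonate: M = 1.09×10⁻³
  copper: M = 0.556×10⁻³
The maximum is for silicon carbide.

silicon carbide, M = 2.38×10⁻³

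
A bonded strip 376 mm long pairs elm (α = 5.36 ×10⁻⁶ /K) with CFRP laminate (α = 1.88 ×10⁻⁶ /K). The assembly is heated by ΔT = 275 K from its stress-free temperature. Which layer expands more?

α(elm) = 5.36×10⁻⁶/K vs α(CFRP laminate) = 1.88×10⁻⁶/K.
Higher α expands more for the same ΔT: elm.

elm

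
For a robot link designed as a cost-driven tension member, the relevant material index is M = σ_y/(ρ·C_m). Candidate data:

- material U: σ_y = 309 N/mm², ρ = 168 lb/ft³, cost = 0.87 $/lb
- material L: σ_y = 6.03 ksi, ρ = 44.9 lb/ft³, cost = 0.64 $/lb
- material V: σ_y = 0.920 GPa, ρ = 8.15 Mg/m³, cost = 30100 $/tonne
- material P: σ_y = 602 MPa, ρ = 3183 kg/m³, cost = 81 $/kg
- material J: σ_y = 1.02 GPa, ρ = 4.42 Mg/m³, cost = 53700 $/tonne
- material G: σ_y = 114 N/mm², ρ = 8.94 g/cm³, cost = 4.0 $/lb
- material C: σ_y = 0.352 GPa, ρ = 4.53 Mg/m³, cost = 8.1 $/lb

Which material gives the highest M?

Convert each candidate to consistent units, then evaluate M:
  material U: σ_y = 309.0 MPa, ρ = 2691 kg/m³, cost = 1.918 $/kg
  material L: σ_y = 41.58 MPa, ρ = 719.2 kg/m³, cost = 1.411 $/kg
  material V: σ_y = 920.0 MPa, ρ = 8150 kg/m³, cost = 30.10 $/kg
  material P: σ_y = 602.0 MPa, ρ = 3183 kg/m³, cost = 81.00 $/kg
  material J: σ_y = 1020 MPa, ρ = 4420 kg/m³, cost = 53.70 $/kg
  material G: σ_y = 114.0 MPa, ρ = 8940 kg/m³, cost = 8.818 $/kg
  material C: σ_y = 352.0 MPa, ρ = 4530 kg/m³, cost = 17.86 $/kg
  material U: M = 59.9 kN·m per $
  material L: M = 41.0 kN·m per $
  material C: M = 4.35 kN·m per $
  material J: M = 4.30 kN·m per $
  material V: M = 3.75 kN·m per $
  material P: M = 2.33 kN·m per $
  material G: M = 1.45 kN·m per $
Highest index: material U.

material U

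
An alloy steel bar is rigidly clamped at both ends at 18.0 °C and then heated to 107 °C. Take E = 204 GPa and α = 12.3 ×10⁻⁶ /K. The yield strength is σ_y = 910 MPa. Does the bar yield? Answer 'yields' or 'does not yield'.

does not yield

ΔT = 89.00 K. Constrained thermal stress σ = E·α·ΔT = 204.0×10³ MPa × 12.3×10⁻⁶ × 89.00 = 223 MPa (compressive).
Compare to σ_y = 910 MPa: σ < σ_y, so it does not yield.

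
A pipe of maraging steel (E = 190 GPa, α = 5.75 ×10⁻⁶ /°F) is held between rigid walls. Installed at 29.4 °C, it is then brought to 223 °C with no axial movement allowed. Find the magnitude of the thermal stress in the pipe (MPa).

381 MPa

α = 5.75×10⁻⁶/°F × 9/5 = 10.3×10⁻⁶/K.
ΔT = 193.6 K. Constrained thermal stress σ = E·α·ΔT = 190.0×10³ MPa × 10.3×10⁻⁶ × 193.6 = 381 MPa (compressive).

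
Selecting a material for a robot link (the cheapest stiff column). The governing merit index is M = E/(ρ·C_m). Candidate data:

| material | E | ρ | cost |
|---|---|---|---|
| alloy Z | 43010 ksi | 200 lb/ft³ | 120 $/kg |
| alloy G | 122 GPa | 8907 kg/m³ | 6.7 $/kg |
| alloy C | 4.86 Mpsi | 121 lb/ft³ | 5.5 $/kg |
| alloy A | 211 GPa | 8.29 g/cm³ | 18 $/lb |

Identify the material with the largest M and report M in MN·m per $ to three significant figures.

alloy C, M = 3.14 MN·m per $

After converting to SI:
  alloy Z: E = 296.5 GPa, ρ = 3204 kg/m³, cost = 120.0 $/kg
  alloy G: E = 122.0 GPa, ρ = 8907 kg/m³, cost = 6.700 $/kg
  alloy C: E = 33.51 GPa, ρ = 1938 kg/m³, cost = 5.500 $/kg
  alloy A: E = 211.0 GPa, ρ = 8290 kg/m³, cost = 39.68 $/kg
  alloy C: M = 3.14 MN·m per $
  alloy G: M = 2.04 MN·m per $
  alloy Z: M = 0.771 MN·m per $
  alloy A: M = 0.641 MN·m per $
Alloy C has the largest M.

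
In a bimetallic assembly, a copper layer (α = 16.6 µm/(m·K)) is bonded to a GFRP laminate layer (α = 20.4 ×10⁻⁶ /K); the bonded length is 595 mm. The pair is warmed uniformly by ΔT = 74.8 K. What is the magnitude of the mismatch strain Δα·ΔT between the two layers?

2.84×10⁻⁴

Δα = |16.6 − 20.4|×10⁻⁶/K = 3.80×10⁻⁶/K.
Mismatch strain = Δα·ΔT = 3.80×10⁻⁶ × 74.8 = 2.84×10⁻⁴.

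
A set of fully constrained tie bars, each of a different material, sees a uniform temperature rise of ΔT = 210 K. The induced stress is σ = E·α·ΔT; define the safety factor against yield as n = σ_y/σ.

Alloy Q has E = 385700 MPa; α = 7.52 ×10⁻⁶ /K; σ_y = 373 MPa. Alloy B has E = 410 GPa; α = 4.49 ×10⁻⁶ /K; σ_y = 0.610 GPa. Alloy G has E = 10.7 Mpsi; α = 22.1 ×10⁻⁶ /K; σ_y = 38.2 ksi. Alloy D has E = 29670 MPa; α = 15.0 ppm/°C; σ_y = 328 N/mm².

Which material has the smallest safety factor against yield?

In consistent units (E in GPa, α in ×10⁻⁶/K, σ_y in MPa):
  alloy Q: E = 385.7, α = 7.52, σ_y = 373.0 → σ = 609 MPa, n = 0.612
  alloy B: E = 410.0, α = 4.49, σ_y = 610.0 → σ = 387 MPa, n = 1.58
  alloy G: E = 73.77, α = 22.1, σ_y = 263.4 → σ = 342 MPa, n = 0.769
  alloy D: E = 29.67, α = 15.0, σ_y = 328.0 → σ = 93.5 MPa, n = 3.51
Alloy Q has the lowest safety factor, n = 0.612.

alloy Q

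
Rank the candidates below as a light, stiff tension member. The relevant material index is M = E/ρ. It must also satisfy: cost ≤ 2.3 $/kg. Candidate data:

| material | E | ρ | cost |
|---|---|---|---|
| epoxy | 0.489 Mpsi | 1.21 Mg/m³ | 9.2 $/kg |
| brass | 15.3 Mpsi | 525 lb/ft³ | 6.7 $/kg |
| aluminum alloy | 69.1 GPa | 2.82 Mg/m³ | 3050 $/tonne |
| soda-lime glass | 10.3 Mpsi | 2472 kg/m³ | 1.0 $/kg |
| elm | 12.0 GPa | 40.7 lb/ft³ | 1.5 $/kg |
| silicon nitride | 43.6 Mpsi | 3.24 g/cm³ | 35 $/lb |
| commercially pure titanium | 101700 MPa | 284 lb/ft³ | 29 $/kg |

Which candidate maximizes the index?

Screen on constraints: cost ≤ 2.3 $/kg. Survivors: soda-lime glass, elm.
Convert each candidate to consistent units, then evaluate M:
  soda-lime glass: E = 71.02 GPa, ρ = 2472 kg/m³
  elm: E = 12.00 GPa, ρ = 652.0 kg/m³
  soda-lime glass: M = 28.7 MN·m/kg
  elm: M = 18.4 MN·m/kg
Soda-lime glass ranks first.

soda-lime glass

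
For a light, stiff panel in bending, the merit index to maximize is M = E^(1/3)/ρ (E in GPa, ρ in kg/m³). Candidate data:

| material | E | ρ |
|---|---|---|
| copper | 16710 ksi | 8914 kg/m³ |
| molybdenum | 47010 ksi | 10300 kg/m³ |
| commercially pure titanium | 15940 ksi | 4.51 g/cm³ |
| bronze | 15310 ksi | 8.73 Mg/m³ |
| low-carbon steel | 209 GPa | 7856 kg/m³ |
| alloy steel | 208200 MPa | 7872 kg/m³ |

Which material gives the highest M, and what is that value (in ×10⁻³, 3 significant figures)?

Putting every candidate on a common basis:
  copper: E = 115.2 GPa, ρ = 8914 kg/m³
  molybdenum: E = 324.1 GPa, ρ = 10300 kg/m³
  commercially pure titanium: E = 109.9 GPa, ρ = 4510 kg/m³
  bronze: E = 105.6 GPa, ρ = 8730 kg/m³
  low-carbon steel: E = 209.0 GPa, ρ = 7856 kg/m³
  alloy steel: E = 208.2 GPa, ρ = 7872 kg/m³
  commercially pure titanium: M = 1.06×10⁻³
  low-carbon steel: M = 0.755×10⁻³
  alloy steel: M = 0.753×10⁻³
  molybdenum: M = 0.667×10⁻³
  copper: M = 0.546×10⁻³
  bronze: M = 0.541×10⁻³
Commercially pure titanium ranks first.

commercially pure titanium, M = 1.06×10⁻³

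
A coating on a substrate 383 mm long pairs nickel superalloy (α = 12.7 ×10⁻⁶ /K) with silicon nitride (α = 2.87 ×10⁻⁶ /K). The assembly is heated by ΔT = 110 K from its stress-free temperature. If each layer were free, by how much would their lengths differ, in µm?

Δα = |12.7 − 2.87|×10⁻⁶/K = 9.83×10⁻⁶/K.
ΔL_mismatch = Δα·L·ΔT = 9.83×10⁻⁶ × 383.0 mm × 110.0 K = 414 µm.

414 µm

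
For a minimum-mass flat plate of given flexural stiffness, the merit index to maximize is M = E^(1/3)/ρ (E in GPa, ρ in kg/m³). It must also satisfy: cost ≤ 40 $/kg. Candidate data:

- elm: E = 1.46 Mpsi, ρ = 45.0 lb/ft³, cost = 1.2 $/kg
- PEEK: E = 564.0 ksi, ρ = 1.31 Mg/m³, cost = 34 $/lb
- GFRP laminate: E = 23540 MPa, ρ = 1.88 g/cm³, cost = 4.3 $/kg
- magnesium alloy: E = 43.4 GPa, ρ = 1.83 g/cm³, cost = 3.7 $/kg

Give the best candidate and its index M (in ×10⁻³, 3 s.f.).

Screen on constraints: cost ≤ 40 $/kg. Survivors: elm, GFRP laminate, magnesium alloy.
After converting to SI:
  elm: E = 10.07 GPa, ρ = 720.8 kg/m³
  GFRP laminate: E = 23.54 GPa, ρ = 1880 kg/m³
  magnesium alloy: E = 43.40 GPa, ρ = 1830 kg/m³
  elm: M = 3.00×10⁻³
  magnesium alloy: M = 1.92×10⁻³
  GFRP laminate: M = 1.52×10⁻³
Elm has the largest M.

elm, M = 3.00×10⁻³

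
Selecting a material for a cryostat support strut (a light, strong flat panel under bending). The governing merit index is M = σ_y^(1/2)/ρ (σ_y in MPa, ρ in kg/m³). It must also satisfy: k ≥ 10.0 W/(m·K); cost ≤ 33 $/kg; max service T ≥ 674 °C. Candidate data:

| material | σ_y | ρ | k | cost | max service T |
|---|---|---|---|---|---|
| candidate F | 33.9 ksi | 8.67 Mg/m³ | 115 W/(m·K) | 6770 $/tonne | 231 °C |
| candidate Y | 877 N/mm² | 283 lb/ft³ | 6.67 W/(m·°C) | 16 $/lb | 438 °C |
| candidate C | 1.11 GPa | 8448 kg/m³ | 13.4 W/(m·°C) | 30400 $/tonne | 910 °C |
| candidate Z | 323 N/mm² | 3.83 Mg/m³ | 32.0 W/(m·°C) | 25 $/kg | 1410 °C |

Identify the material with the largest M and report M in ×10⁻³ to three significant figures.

Screen on constraints: k ≥ 10.0 W/(m·K); cost ≤ 33 $/kg; max service T ≥ 674 °C. Survivors: candidate C, candidate Z.
In SI units:
  candidate C: σ_y = 1110 MPa, ρ = 8448 kg/m³
  candidate Z: σ_y = 323.0 MPa, ρ = 3830 kg/m³
  candidate Z: M = 4.69×10⁻³
  candidate C: M = 3.94×10⁻³
Candidate Z ranks first.

candidate Z, M = 4.69×10⁻³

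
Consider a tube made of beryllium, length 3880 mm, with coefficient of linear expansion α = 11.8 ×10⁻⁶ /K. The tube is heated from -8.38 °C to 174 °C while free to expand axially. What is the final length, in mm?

ΔT = 174 − (-8.38) = 182.4 K.
ΔL = α·L₀·ΔT = 11.8×10⁻⁶ × 3880 mm × 182.4 K = 8.35 mm.
L = L₀ + ΔL = 3880 + 8.35 = 3888.4 mm.

3888.4 mm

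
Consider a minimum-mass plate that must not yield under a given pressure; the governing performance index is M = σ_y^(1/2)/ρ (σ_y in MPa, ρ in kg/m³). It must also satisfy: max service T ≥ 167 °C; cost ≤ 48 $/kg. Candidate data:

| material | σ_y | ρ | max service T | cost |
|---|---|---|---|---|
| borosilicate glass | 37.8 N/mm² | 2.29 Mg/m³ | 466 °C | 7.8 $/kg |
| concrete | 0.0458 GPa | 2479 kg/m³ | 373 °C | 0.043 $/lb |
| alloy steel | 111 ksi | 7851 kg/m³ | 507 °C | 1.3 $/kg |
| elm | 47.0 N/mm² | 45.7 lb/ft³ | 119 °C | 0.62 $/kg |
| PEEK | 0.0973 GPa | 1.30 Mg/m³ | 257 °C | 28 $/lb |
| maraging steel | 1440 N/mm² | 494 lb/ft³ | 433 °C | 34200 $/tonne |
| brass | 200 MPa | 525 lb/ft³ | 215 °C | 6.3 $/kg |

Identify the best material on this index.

maraging steel

Screen on constraints: max service T ≥ 167 °C; cost ≤ 48 $/kg. Survivors: borosilicate glass, concrete, alloy steel, maraging steel, brass.
After converting to SI:
  borosilicate glass: σ_y = 37.80 MPa, ρ = 2290 kg/m³
  concrete: σ_y = 45.80 MPa, ρ = 2479 kg/m³
  alloy steel: σ_y = 765.3 MPa, ρ = 7851 kg/m³
  maraging steel: σ_y = 1440 MPa, ρ = 7913 kg/m³
  brass: σ_y = 200.0 MPa, ρ = 8410 kg/m³
  maraging steel: M = 4.80×10⁻³
  alloy steel: M = 3.52×10⁻³
  concrete: M = 2.73×10⁻³
  borosilicate glass: M = 2.68×10⁻³
  brass: M = 1.68×10⁻³
Maraging steel ranks first.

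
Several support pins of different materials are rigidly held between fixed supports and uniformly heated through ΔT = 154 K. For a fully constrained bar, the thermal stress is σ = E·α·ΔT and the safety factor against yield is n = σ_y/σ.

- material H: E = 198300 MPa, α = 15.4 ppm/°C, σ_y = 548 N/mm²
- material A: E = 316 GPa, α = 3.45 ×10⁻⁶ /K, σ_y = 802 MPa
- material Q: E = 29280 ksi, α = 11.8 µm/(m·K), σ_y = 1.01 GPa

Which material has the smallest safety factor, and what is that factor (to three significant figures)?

In consistent units (E in GPa, α in ×10⁻⁶/K, σ_y in MPa):
  material H: E = 198.3, α = 15.4, σ_y = 548.0 → σ = 470 MPa, n = 1.17
  material A: E = 316.0, α = 3.45, σ_y = 802.0 → σ = 168 MPa, n = 4.78
  material Q: E = 201.9, α = 11.8, σ_y = 1010 → σ = 367 MPa, n = 2.75
Material H has the lowest safety factor, n = 1.17.

material H, n = 1.17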